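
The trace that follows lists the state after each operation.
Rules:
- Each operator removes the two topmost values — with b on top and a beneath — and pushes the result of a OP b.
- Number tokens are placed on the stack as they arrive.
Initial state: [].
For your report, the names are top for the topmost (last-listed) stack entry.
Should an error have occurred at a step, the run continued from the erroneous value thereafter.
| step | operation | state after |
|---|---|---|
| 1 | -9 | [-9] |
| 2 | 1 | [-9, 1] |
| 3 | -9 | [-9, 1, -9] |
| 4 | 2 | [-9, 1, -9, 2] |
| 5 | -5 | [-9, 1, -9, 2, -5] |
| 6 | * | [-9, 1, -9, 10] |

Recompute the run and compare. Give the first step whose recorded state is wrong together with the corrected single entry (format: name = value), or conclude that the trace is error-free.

step 6, top = -10

Recomputing the run from the initial state:
step 1: [-9]
step 2: [-9, 1]
step 3: [-9, 1, -9]
step 4: [-9, 1, -9, 2]
step 5: [-9, 1, -9, 2, -5]
step 6: [-9, 1, -9, -10]
The first disagreement with the trace is at step 6, where the value should be top = -10.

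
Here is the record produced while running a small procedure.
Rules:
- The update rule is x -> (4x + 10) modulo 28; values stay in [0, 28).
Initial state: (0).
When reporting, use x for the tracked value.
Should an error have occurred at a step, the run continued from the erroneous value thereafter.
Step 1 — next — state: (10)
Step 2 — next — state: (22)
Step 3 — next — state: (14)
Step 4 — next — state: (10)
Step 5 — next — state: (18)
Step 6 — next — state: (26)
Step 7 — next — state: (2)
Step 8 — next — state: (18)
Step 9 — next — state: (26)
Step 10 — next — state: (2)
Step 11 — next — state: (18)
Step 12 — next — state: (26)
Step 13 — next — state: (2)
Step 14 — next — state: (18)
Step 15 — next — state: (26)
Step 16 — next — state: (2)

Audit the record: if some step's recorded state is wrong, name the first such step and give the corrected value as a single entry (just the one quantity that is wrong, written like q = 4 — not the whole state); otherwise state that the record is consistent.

1. x = (4*0 + 10) mod 28 = 10 (consistent with the record)
2. x = (4*10 + 10) mod 28 = 22 (in agreement)
3. x = (4*22 + 10) mod 28 = 14 (checks out)
4. x = (4*14 + 10) mod 28 = 10 (checks out)
5. x = (4*10 + 10) mod 28 = 22 (the record has a different value)
That makes step 5 the first incorrect line — x = 22 is what it should show.

step 5, x = 22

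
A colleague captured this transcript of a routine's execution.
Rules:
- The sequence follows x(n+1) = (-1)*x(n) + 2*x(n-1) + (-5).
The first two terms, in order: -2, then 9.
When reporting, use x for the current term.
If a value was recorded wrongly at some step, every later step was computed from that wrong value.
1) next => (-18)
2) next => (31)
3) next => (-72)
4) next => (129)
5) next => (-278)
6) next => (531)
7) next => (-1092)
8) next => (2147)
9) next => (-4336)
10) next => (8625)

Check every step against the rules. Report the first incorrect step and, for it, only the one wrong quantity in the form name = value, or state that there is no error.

Step 1: x = -1*(9) + (2)*(-2) + (-5) = -18 — confirmed correct.
Step 2: x = -1*(-18) + (2)*(9) + (-5) = 31 — checks out.
Step 3: x = -1*(31) + (2)*(-18) + (-5) = -72 — matches.
Step 4: x = -1*(-72) + (2)*(31) + (-5) = 129 — exactly as logged.
Step 5: x = -1*(129) + (2)*(-72) + (-5) = -278 — same as recorded.
Step 6: x = -1*(-278) + (2)*(129) + (-5) = 531 — no discrepancy.
Step 7: x = -1*(531) + (2)*(-278) + (-5) = -1092 — no discrepancy.
Step 8: x = -1*(-1092) + (2)*(531) + (-5) = 2149 — not what was recorded.
Conclusion: step 8 carries the first error; the entry should be x = 2149.

step 8, x = 2149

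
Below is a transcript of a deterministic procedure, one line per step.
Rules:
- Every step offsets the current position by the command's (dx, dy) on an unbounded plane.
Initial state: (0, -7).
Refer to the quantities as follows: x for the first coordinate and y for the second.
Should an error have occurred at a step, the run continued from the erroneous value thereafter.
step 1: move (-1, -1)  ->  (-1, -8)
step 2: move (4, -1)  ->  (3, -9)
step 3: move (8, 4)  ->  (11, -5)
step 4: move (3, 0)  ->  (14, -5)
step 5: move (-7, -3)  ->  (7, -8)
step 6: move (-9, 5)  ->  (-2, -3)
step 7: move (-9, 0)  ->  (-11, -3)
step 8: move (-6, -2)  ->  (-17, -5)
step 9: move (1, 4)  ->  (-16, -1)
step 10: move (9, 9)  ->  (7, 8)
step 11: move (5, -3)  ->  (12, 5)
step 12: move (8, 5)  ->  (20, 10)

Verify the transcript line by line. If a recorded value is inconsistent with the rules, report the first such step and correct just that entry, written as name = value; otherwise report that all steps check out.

Recomputing the run from the initial state:
step 1: x = -1, y = -8
step 2: x = 3, y = -9
step 3: x = 11, y = -5
step 4: x = 14, y = -5
step 5: x = 7, y = -8
step 6: x = -2, y = -3
step 7: x = -11, y = -3
step 8: x = -17, y = -5
step 9: x = -16, y = -1
step 10: x = -7, y = 8
step 11: x = -2, y = 5
step 12: x = 6, y = 10
The first disagreement with the transcript is at step 10, where the value should be x = -7.

step 10, x = -7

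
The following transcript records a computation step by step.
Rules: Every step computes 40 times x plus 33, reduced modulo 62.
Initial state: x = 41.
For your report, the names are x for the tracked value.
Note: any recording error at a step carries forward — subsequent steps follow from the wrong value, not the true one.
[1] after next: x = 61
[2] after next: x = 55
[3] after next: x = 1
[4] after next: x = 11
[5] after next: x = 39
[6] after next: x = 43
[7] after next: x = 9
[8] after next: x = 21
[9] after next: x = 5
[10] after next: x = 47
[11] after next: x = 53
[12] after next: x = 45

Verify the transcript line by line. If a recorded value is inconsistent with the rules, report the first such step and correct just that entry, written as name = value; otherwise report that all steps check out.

step 7, x = 17

Recomputing the run from the initial state:
step 1: x = 61
step 2: x = 55
step 3: x = 1
step 4: x = 11
step 5: x = 39
step 6: x = 43
step 7: x = 17
step 8: x = 31
step 9: x = 33
step 10: x = 51
step 11: x = 27
step 12: x = 59
The first disagreement with the transcript is at step 7, where the value should be x = 17.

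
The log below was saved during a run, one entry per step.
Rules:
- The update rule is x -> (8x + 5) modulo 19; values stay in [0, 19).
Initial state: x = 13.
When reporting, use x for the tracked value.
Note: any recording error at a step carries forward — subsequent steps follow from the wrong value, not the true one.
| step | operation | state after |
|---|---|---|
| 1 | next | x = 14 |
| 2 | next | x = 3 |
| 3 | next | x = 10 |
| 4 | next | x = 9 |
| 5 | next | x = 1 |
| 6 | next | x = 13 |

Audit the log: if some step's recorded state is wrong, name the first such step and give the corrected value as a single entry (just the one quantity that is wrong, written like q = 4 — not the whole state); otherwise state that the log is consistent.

no error

1. x = (8*13 + 5) mod 19 = 14 (verified)
2. x = (8*14 + 5) mod 19 = 3 (no discrepancy)
3. x = (8*3 + 5) mod 19 = 10 (consistent with the log)
4. x = (8*10 + 5) mod 19 = 9 (same as recorded)
5. x = (8*9 + 5) mod 19 = 1 (exactly as logged)
6. x = (8*1 + 5) mod 19 = 13 (matches)
Every step is consistent.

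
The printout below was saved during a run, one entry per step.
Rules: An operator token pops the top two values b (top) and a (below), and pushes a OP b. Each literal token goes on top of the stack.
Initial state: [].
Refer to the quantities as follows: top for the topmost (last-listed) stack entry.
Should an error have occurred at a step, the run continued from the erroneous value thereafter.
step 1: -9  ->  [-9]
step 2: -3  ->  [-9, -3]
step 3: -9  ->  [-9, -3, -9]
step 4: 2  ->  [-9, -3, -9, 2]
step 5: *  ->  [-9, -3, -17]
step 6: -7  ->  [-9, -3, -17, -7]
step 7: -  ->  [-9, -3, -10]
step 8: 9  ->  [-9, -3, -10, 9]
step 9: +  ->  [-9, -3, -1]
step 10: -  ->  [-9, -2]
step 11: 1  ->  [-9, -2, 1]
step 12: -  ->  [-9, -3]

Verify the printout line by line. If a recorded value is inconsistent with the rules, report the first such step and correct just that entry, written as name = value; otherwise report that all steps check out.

step 5, top = -18

Recomputing the run from the initial state:
step 1: [-9]
step 2: [-9, -3]
step 3: [-9, -3, -9]
step 4: [-9, -3, -9, 2]
step 5: [-9, -3, -18]
step 6: [-9, -3, -18, -7]
step 7: [-9, -3, -11]
step 8: [-9, -3, -11, 9]
step 9: [-9, -3, -2]
step 10: [-9, -1]
step 11: [-9, -1, 1]
step 12: [-9, -2]
The first disagreement with the printout is at step 5, where the value should be top = -18.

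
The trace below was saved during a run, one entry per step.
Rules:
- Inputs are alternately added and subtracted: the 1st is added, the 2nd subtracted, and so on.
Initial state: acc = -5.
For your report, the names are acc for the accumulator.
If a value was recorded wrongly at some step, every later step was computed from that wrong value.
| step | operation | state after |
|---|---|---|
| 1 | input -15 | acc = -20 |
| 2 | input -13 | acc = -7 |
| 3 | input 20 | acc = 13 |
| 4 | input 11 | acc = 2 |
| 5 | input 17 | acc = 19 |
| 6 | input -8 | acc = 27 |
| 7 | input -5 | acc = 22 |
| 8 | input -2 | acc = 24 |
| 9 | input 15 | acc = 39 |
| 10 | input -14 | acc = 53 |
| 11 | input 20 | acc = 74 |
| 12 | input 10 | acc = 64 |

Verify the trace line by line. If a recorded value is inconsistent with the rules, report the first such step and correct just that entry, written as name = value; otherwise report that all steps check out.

step 11, acc = 73

Recomputing the run from the initial state:
step 1: acc = -20
step 2: acc = -7
step 3: acc = 13
step 4: acc = 2
step 5: acc = 19
step 6: acc = 27
step 7: acc = 22
step 8: acc = 24
step 9: acc = 39
step 10: acc = 53
step 11: acc = 73
step 12: acc = 63
The first disagreement with the trace is at step 11, where the value should be acc = 73.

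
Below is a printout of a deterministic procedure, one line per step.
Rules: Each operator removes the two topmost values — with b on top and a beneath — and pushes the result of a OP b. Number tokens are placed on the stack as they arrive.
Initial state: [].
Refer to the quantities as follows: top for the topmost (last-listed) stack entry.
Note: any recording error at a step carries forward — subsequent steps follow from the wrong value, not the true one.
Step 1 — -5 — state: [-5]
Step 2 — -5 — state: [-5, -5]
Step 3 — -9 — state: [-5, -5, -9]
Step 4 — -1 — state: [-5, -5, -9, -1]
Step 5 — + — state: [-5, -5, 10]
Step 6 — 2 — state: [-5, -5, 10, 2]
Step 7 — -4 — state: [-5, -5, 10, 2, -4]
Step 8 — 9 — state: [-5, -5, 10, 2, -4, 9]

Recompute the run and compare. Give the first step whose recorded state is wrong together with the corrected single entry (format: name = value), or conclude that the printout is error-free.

step 5, top = -10

Step 1: push -5: top = -5 — agrees with the printout.
Step 2: push -5: top = -5 — confirmed correct.
Step 3: push -9: top = -9 — agrees with the printout.
Step 4: push -1: top = -1 — same as recorded.
Step 5: -9 + -1 = -10 — the entry is off here.
Conclusion: step 5 carries the first error; the entry should be top = -10.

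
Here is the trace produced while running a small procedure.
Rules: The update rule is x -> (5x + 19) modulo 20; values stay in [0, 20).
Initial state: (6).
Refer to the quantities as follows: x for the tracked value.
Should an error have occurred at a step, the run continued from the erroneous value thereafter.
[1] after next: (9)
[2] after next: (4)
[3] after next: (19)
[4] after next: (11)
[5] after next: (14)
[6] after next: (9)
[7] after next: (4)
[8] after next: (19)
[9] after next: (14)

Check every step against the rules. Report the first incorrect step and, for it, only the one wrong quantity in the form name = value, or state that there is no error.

step 4, x = 14

Recomputing the run from the initial state:
step 1: x = 9
step 2: x = 4
step 3: x = 19
step 4: x = 14
step 5: x = 9
step 6: x = 4
step 7: x = 19
step 8: x = 14
step 9: x = 9
The first disagreement with the trace is at step 4, where the value should be x = 14.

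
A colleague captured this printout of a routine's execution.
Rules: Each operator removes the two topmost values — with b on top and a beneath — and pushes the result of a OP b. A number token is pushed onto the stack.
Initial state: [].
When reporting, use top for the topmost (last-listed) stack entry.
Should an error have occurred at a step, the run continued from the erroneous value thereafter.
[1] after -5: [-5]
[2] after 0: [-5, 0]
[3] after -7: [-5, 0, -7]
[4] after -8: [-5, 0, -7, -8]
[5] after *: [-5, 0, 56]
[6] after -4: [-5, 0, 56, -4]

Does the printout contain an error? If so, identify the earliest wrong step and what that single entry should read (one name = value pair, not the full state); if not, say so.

1. push -5: top = -5 (matches)
2. push 0: top = 0 (verified)
3. push -7: top = -7 (exactly as logged)
4. push -8: top = -8 (exactly as logged)
5. -7 * -8 = 56 (in agreement)
6. push -4: top = -4 (exactly as logged)
No step deviates from the rules.

no error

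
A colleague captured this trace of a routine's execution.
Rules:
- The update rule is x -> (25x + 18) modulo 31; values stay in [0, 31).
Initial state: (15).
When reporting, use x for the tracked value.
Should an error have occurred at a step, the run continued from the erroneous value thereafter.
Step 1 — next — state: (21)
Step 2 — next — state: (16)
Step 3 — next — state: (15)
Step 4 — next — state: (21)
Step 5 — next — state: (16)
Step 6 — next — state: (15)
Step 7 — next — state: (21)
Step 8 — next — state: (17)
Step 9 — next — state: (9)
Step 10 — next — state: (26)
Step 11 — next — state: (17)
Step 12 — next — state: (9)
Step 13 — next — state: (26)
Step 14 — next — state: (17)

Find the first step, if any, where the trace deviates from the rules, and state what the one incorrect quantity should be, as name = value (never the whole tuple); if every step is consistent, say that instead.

step 1: x = (25*15 + 18) mod 31 = 21 -> checks out
step 2: x = (25*21 + 18) mod 31 = 16 -> same as recorded
step 3: x = (25*16 + 18) mod 31 = 15 -> verified
step 4: x = (25*15 + 18) mod 31 = 21 -> consistent with the trace
step 5: x = (25*21 + 18) mod 31 = 16 -> agrees with the trace
step 6: x = (25*16 + 18) mod 31 = 15 -> agrees with the trace
step 7: x = (25*15 + 18) mod 31 = 21 -> exactly as logged
step 8: x = (25*21 + 18) mod 31 = 16 -> the trace has a different value
Step 8 is the first one off; corrected, x = 16.

step 8, x = 16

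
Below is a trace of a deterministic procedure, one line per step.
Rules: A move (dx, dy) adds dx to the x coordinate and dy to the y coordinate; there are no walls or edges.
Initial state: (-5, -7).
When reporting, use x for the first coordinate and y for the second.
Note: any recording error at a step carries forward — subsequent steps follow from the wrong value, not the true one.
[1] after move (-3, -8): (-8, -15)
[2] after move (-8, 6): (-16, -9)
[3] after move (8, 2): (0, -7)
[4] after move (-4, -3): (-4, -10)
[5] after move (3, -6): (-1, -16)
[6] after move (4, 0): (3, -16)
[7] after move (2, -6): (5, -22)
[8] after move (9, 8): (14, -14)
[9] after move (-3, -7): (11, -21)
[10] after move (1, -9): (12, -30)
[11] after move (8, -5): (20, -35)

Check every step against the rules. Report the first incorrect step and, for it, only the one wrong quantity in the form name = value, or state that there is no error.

Recomputing the run from the initial state:
step 1: x = -8, y = -15
step 2: x = -16, y = -9
step 3: x = -8, y = -7
step 4: x = -12, y = -10
step 5: x = -9, y = -16
step 6: x = -5, y = -16
step 7: x = -3, y = -22
step 8: x = 6, y = -14
step 9: x = 3, y = -21
step 10: x = 4, y = -30
step 11: x = 12, y = -35
The first disagreement with the trace is at step 3, where the value should be x = -8.

step 3, x = -8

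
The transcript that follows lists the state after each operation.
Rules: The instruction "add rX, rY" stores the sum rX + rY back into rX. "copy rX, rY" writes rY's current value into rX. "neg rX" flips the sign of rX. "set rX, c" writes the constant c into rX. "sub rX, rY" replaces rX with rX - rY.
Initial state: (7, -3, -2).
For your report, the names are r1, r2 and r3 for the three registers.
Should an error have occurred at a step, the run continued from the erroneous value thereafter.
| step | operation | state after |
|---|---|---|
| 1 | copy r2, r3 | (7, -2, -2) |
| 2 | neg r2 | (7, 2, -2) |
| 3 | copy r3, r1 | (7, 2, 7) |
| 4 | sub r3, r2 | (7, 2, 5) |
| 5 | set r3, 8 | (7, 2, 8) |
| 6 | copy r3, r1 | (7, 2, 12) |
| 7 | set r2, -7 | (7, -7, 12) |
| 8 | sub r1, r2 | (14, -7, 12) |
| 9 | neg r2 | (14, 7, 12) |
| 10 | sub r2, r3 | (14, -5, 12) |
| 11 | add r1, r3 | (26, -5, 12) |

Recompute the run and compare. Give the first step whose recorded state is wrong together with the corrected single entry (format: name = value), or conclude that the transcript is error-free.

step 6, r3 = 7

Recomputing the run from the initial state:
step 1: r1 = 7, r2 = -2, r3 = -2
step 2: r1 = 7, r2 = 2, r3 = -2
step 3: r1 = 7, r2 = 2, r3 = 7
step 4: r1 = 7, r2 = 2, r3 = 5
step 5: r1 = 7, r2 = 2, r3 = 8
step 6: r1 = 7, r2 = 2, r3 = 7
step 7: r1 = 7, r2 = -7, r3 = 7
step 8: r1 = 14, r2 = -7, r3 = 7
step 9: r1 = 14, r2 = 7, r3 = 7
step 10: r1 = 14, r2 = 0, r3 = 7
step 11: r1 = 21, r2 = 0, r3 = 7
The first disagreement with the transcript is at step 6, where the value should be r3 = 7.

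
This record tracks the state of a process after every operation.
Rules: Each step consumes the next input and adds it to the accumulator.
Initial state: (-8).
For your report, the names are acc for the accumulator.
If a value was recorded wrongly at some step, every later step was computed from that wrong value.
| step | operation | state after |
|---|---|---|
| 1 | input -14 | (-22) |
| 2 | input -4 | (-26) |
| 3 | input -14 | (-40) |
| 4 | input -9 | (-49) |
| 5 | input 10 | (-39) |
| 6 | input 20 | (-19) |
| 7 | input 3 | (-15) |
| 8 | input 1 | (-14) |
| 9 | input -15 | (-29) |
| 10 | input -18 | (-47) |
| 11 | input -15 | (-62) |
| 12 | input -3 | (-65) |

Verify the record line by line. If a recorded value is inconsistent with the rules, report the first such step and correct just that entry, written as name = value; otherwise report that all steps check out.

1. acc = -8 + -14 = -22 (matches)
2. acc = -22 + -4 = -26 (confirmed correct)
3. acc = -26 + -14 = -40 (same as recorded)
4. acc = -40 + -9 = -49 (in agreement)
5. acc = -49 + 10 = -39 (no discrepancy)
6. acc = -39 + 20 = -19 (checks out)
7. acc = -19 + 3 = -16 (the entry is off here)
That makes step 7 the first incorrect line — acc = -16 is what it should show.

step 7, acc = -16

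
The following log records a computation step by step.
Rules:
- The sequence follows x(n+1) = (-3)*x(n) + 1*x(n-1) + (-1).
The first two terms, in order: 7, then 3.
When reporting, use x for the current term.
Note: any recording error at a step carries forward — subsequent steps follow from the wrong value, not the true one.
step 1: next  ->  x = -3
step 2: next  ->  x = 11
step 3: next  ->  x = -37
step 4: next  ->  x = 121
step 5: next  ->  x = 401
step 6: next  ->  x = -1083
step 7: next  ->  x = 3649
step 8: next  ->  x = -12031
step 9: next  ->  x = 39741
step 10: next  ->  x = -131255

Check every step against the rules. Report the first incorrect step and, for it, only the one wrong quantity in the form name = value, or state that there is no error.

step 5, x = -401

Step 1: x = -3*(3) + (1)*(7) + (-1) = -3 — exactly as logged.
Step 2: x = -3*(-3) + (1)*(3) + (-1) = 11 — in agreement.
Step 3: x = -3*(11) + (1)*(-3) + (-1) = -37 — exactly as logged.
Step 4: x = -3*(-37) + (1)*(11) + (-1) = 121 — in agreement.
Step 5: x = -3*(121) + (1)*(-37) + (-1) = -401 — the log disagrees here.
First incorrect step: 5; the correct value is x = -401.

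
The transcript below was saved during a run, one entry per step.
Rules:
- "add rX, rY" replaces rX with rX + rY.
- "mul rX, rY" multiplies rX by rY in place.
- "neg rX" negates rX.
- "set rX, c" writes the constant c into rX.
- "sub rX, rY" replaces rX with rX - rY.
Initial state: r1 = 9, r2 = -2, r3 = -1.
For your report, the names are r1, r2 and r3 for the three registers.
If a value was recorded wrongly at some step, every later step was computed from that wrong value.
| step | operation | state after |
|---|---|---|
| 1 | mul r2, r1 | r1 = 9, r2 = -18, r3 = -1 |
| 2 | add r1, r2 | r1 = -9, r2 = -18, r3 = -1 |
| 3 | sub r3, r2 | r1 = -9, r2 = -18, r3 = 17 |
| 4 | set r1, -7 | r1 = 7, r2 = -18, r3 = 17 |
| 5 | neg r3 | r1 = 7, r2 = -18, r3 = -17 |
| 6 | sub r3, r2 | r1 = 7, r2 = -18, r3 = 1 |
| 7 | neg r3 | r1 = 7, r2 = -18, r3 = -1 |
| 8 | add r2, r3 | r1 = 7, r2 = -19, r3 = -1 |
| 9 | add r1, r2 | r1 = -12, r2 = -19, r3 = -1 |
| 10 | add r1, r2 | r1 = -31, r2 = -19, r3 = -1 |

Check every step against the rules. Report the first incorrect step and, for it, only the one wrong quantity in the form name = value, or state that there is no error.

step 1: r2 = -2 * 9 = -18 -> confirmed correct
step 2: r1 = 9 + -18 = -9 -> checks out
step 3: r3 = -1 - -18 = 17 -> verified
step 4: r1 = -7 -> first mismatch against the transcript
The earliest wrong entry is at step 4: it should read r1 = -7.

step 4, r1 = -7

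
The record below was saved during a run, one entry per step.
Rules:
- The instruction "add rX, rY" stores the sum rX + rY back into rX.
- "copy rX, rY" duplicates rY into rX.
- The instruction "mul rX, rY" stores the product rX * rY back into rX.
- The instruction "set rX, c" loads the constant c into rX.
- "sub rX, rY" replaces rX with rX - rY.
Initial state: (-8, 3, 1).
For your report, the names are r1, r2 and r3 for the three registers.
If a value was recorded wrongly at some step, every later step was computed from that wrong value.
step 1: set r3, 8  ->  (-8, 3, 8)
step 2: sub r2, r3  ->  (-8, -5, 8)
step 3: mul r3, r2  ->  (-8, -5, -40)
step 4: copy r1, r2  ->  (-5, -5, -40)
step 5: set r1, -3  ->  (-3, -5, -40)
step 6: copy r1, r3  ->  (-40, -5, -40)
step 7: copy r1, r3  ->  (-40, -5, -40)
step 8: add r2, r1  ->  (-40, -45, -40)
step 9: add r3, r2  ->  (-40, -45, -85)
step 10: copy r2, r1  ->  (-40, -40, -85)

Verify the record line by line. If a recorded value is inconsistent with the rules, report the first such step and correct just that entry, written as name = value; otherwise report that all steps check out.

no error

1. r3 = 8 (checks out)
2. r2 = 3 - 8 = -5 (exactly as logged)
3. r3 = 8 * -5 = -40 (agrees with the record)
4. r1 = -5 (in agreement)
5. r1 = -3 (consistent with the record)
6. r1 = -40 (no discrepancy)
7. r1 = -40 (checks out)
8. r2 = -5 + -40 = -45 (consistent with the record)
9. r3 = -40 + -45 = -85 (in agreement)
10. r2 = -40 (exactly as logged)
The recomputation confirms every line.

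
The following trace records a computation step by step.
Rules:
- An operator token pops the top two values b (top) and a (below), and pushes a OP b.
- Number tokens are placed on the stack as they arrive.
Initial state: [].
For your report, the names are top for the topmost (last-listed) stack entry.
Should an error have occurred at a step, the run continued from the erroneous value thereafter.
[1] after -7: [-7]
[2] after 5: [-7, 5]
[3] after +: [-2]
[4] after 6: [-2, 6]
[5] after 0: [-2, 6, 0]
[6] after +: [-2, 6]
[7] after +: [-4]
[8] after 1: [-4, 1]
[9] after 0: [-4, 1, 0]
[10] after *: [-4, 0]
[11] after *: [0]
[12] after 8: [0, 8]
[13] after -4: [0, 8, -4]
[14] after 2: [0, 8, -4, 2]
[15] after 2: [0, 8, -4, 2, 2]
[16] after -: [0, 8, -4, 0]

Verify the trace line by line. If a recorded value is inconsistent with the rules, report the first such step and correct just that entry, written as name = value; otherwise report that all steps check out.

Recomputing the run from the initial state:
step 1: [-7]
step 2: [-7, 5]
step 3: [-2]
step 4: [-2, 6]
step 5: [-2, 6, 0]
step 6: [-2, 6]
step 7: [4]
step 8: [4, 1]
step 9: [4, 1, 0]
step 10: [4, 0]
step 11: [0]
step 12: [0, 8]
step 13: [0, 8, -4]
step 14: [0, 8, -4, 2]
step 15: [0, 8, -4, 2, 2]
step 16: [0, 8, -4, 0]
The first disagreement with the trace is at step 7, where the value should be top = 4.

step 7, top = 4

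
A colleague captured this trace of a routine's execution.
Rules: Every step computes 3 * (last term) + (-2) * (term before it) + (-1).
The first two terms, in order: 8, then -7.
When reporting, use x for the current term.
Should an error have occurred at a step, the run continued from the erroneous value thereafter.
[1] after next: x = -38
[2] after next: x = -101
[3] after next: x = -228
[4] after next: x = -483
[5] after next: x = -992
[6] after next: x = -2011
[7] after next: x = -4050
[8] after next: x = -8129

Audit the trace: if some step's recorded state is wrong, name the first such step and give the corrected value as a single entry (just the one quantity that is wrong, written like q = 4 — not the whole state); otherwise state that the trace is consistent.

Step 1: x = 3*(-7) + (-2)*(8) + (-1) = -38 — confirmed correct.
Step 2: x = 3*(-38) + (-2)*(-7) + (-1) = -101 — confirmed correct.
Step 3: x = 3*(-101) + (-2)*(-38) + (-1) = -228 — checks out.
Step 4: x = 3*(-228) + (-2)*(-101) + (-1) = -483 — confirmed correct.
Step 5: x = 3*(-483) + (-2)*(-228) + (-1) = -994 — not what was recorded.
First incorrect step: 5; the correct value is x = -994.

step 5, x = -994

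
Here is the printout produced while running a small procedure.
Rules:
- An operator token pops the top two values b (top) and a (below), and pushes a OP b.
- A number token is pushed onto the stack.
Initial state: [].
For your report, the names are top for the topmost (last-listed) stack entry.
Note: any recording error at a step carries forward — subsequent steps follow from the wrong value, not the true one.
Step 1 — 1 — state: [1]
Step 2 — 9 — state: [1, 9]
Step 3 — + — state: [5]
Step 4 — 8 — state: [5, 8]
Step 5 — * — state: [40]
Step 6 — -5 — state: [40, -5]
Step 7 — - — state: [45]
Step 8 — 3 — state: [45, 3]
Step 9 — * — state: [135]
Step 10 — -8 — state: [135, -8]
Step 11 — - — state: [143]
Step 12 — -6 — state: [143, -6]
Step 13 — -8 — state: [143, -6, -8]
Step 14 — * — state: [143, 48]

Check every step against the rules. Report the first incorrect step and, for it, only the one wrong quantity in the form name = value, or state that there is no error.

step 3, top = 10

Step 1: push 1: top = 1 — no discrepancy.
Step 2: push 9: top = 9 — verified.
Step 3: 1 + 9 = 10 — a discrepancy with the printout.
The audit stops at step 3: the recorded entry is wrong and should be top = 10.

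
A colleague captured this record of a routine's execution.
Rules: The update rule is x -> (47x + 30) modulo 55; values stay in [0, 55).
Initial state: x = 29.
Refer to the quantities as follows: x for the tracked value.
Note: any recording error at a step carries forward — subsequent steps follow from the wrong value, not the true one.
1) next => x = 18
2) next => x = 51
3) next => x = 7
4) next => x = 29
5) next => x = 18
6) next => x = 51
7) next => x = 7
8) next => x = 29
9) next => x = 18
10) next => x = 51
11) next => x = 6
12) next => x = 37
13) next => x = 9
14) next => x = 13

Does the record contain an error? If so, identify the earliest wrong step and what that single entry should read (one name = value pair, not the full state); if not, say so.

step 11, x = 7

Recomputing the run from the initial state:
step 1: x = 18
step 2: x = 51
step 3: x = 7
step 4: x = 29
step 5: x = 18
step 6: x = 51
step 7: x = 7
step 8: x = 29
step 9: x = 18
step 10: x = 51
step 11: x = 7
step 12: x = 29
step 13: x = 18
step 14: x = 51
The first disagreement with the record is at step 11, where the value should be x = 7.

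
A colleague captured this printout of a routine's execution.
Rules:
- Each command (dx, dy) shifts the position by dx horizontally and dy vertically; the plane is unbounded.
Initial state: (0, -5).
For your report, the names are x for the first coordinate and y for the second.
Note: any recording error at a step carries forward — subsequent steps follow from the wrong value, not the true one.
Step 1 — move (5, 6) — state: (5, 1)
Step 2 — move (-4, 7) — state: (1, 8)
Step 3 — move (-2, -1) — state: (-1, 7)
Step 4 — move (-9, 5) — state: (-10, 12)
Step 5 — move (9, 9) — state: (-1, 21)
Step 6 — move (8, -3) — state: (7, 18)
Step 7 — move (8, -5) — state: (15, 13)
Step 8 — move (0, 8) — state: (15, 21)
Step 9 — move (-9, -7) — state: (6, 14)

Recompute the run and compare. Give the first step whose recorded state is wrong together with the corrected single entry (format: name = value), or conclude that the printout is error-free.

no error

Recomputing the run from the initial state:
step 1: x = 5, y = 1
step 2: x = 1, y = 8
step 3: x = -1, y = 7
step 4: x = -10, y = 12
step 5: x = -1, y = 21
step 6: x = 7, y = 18
step 7: x = 15, y = 13
step 8: x = 15, y = 21
step 9: x = 6, y = 14
This matches the printout at every step.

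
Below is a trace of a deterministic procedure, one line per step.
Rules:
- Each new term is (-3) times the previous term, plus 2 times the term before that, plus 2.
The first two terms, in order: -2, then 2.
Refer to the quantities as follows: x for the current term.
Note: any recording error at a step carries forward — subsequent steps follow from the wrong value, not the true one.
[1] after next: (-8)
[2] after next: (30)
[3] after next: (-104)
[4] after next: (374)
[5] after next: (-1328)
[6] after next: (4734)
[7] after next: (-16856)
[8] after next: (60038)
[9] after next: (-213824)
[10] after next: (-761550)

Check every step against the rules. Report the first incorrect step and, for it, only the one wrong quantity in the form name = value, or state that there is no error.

step 10, x = 761550

1. x = -3*(2) + (2)*(-2) + (2) = -8 (in agreement)
2. x = -3*(-8) + (2)*(2) + (2) = 30 (confirmed correct)
3. x = -3*(30) + (2)*(-8) + (2) = -104 (confirmed correct)
4. x = -3*(-104) + (2)*(30) + (2) = 374 (confirmed correct)
5. x = -3*(374) + (2)*(-104) + (2) = -1328 (checks out)
6. x = -3*(-1328) + (2)*(374) + (2) = 4734 (matches)
7. x = -3*(4734) + (2)*(-1328) + (2) = -16856 (same as recorded)
8. x = -3*(-16856) + (2)*(4734) + (2) = 60038 (checks out)
9. x = -3*(60038) + (2)*(-16856) + (2) = -213824 (confirmed correct)
10. x = -3*(-213824) + (2)*(60038) + (2) = 761550 (the trace has a different value)
First deviation found at step 10; the corrected entry is x = 761550.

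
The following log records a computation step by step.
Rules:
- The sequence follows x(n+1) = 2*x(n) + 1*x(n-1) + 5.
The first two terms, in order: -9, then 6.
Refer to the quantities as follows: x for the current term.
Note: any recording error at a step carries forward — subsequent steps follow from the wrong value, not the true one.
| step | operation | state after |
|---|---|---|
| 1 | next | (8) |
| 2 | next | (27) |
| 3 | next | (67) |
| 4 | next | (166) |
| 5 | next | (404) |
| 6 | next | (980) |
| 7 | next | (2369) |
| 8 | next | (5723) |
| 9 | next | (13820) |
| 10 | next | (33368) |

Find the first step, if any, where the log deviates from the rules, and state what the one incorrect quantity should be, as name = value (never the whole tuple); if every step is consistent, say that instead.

Recomputing the run from the initial state:
step 1: x = 8
step 2: x = 27
step 3: x = 67
step 4: x = 166
step 5: x = 404
step 6: x = 979
step 7: x = 2367
step 8: x = 5718
step 9: x = 13808
step 10: x = 33339
The first disagreement with the log is at step 6, where the value should be x = 979.

step 6, x = 979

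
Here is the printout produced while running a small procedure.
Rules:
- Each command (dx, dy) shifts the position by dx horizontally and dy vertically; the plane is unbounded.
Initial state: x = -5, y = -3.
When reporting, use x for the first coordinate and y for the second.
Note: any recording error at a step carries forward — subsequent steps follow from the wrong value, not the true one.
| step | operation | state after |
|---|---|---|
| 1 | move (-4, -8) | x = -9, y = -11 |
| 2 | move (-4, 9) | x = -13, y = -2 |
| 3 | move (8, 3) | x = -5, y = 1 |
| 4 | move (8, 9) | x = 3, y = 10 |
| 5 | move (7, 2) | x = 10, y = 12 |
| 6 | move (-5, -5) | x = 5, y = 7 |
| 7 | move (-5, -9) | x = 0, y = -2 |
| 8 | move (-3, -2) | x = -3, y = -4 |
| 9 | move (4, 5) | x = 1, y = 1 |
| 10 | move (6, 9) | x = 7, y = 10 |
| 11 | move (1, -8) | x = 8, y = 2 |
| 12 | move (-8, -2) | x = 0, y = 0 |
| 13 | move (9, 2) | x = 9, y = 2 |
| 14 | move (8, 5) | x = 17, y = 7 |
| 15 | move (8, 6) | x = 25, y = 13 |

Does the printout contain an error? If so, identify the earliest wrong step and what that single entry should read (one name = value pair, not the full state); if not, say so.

no error

Recomputing the run from the initial state:
step 1: x = -9, y = -11
step 2: x = -13, y = -2
step 3: x = -5, y = 1
step 4: x = 3, y = 10
step 5: x = 10, y = 12
step 6: x = 5, y = 7
step 7: x = 0, y = -2
step 8: x = -3, y = -4
step 9: x = 1, y = 1
step 10: x = 7, y = 10
step 11: x = 8, y = 2
step 12: x = 0, y = 0
step 13: x = 9, y = 2
step 14: x = 17, y = 7
step 15: x = 25, y = 13
This matches the printout at every step.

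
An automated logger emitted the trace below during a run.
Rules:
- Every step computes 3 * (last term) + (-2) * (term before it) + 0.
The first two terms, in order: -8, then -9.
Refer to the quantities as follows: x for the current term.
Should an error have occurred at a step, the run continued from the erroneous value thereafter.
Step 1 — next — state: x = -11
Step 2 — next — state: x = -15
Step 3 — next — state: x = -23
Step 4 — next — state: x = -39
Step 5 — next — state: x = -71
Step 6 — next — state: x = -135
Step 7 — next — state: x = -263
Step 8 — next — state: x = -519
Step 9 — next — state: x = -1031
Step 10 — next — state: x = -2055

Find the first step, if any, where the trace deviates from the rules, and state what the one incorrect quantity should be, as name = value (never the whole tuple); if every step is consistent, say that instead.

no error

1. x = 3*(-9) + (-2)*(-8) + (0) = -11 (confirmed correct)
2. x = 3*(-11) + (-2)*(-9) + (0) = -15 (checks out)
3. x = 3*(-15) + (-2)*(-11) + (0) = -23 (same as recorded)
4. x = 3*(-23) + (-2)*(-15) + (0) = -39 (matches)
5. x = 3*(-39) + (-2)*(-23) + (0) = -71 (verified)
6. x = 3*(-71) + (-2)*(-39) + (0) = -135 (in agreement)
7. x = 3*(-135) + (-2)*(-71) + (0) = -263 (exactly as logged)
8. x = 3*(-263) + (-2)*(-135) + (0) = -519 (consistent with the trace)
9. x = 3*(-519) + (-2)*(-263) + (0) = -1031 (in agreement)
10. x = 3*(-1031) + (-2)*(-519) + (0) = -2055 (agrees with the trace)
No step deviates from the rules.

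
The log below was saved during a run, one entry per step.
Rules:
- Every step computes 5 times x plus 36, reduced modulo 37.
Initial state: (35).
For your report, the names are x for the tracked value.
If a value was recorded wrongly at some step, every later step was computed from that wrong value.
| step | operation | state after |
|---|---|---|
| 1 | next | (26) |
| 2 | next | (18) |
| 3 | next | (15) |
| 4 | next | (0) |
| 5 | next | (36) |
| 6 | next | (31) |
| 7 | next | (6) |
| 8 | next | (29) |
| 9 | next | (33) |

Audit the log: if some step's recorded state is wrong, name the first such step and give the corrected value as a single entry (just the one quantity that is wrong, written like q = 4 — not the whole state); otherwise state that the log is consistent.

Step 1: x = (5*35 + 36) mod 37 = 26 — checks out.
Step 2: x = (5*26 + 36) mod 37 = 18 — exactly as logged.
Step 3: x = (5*18 + 36) mod 37 = 15 — consistent with the log.
Step 4: x = (5*15 + 36) mod 37 = 0 — same as recorded.
Step 5: x = (5*0 + 36) mod 37 = 36 — confirmed correct.
Step 6: x = (5*36 + 36) mod 37 = 31 — same as recorded.
Step 7: x = (5*31 + 36) mod 37 = 6 — in agreement.
Step 8: x = (5*6 + 36) mod 37 = 29 — no discrepancy.
Step 9: x = (5*29 + 36) mod 37 = 33 — same as recorded.
Every step is consistent.

no error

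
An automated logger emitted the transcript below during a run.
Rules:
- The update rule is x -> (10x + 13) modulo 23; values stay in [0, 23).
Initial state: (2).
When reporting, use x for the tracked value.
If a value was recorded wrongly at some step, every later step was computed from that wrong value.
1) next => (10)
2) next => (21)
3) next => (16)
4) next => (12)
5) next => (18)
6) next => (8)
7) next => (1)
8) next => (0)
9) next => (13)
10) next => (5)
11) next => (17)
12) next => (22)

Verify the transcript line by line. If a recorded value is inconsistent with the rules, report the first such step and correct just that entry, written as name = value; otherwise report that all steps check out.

step 6, x = 9

step 1: x = (10*2 + 13) mod 23 = 10 -> confirmed correct
step 2: x = (10*10 + 13) mod 23 = 21 -> agrees with the transcript
step 3: x = (10*21 + 13) mod 23 = 16 -> consistent with the transcript
step 4: x = (10*16 + 13) mod 23 = 12 -> consistent with the transcript
step 5: x = (10*12 + 13) mod 23 = 18 -> in agreement
step 6: x = (10*18 + 13) mod 23 = 9 -> first mismatch against the transcript
The earliest wrong entry is at step 6: it should read x = 9.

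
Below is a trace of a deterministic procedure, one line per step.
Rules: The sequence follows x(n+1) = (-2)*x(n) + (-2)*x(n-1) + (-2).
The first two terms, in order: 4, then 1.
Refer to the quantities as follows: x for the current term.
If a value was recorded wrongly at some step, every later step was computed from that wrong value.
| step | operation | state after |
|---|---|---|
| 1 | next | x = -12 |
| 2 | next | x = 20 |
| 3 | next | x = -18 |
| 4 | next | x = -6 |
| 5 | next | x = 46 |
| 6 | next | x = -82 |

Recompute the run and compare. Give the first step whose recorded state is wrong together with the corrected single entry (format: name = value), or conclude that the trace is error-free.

Recomputing the run from the initial state:
step 1: x = -12
step 2: x = 20
step 3: x = -18
step 4: x = -6
step 5: x = 46
step 6: x = -82
This matches the trace at every step.

no error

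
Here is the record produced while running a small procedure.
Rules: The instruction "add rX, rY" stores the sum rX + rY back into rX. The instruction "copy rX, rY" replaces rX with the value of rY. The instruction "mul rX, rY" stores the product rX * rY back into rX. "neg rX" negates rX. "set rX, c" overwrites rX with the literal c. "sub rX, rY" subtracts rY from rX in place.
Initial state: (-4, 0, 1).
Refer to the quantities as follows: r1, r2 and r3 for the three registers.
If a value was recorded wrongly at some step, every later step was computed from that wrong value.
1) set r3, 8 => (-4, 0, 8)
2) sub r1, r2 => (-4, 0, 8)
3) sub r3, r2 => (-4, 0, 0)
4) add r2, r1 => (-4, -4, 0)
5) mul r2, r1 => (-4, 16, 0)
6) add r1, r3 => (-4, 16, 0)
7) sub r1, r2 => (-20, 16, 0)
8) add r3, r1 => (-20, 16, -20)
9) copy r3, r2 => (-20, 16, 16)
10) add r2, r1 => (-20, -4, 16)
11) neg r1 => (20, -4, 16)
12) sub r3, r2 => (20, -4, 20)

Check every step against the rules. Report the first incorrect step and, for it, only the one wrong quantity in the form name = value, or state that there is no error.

Step 1: r3 = 8 — verified.
Step 2: r1 = -4 - 0 = -4 — checks out.
Step 3: r3 = 8 - 0 = 8 — this is not what the record shows.
Step 3 is the first one off; corrected, r3 = 8.

step 3, r3 = 8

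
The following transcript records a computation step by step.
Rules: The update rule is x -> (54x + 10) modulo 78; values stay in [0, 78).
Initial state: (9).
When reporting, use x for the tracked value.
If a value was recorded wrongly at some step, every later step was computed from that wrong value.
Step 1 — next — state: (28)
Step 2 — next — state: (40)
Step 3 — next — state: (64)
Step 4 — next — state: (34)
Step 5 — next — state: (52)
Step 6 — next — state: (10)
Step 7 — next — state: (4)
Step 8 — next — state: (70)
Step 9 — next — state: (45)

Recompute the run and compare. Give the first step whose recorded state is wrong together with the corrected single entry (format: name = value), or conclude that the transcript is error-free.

step 9, x = 46

Recomputing the run from the initial state:
step 1: x = 28
step 2: x = 40
step 3: x = 64
step 4: x = 34
step 5: x = 52
step 6: x = 10
step 7: x = 4
step 8: x = 70
step 9: x = 46
The first disagreement with the transcript is at step 9, where the value should be x = 46.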